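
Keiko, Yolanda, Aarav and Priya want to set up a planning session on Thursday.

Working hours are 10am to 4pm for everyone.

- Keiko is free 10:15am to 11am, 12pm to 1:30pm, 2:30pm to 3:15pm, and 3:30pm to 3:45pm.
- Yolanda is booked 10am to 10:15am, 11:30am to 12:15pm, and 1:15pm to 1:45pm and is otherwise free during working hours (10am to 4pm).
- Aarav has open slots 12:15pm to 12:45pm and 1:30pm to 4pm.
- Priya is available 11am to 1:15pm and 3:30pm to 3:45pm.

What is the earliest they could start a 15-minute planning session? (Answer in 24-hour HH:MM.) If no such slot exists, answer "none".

12:15

Yolanda free within 10:00–16:00: 10:15–11:30, 12:15–13:15, 13:45–16:00.
Keiko ∩ Yolanda: 10:15–11:00, 12:15–13:15, 14:30–15:15, 15:30–15:45.
Keiko ∩ Yolanda ∩ Aarav: 12:15–12:45, 14:30–15:15, 15:30–15:45.
Keiko ∩ Yolanda ∩ Aarav ∩ Priya: 12:15–12:45, 15:30–15:45.
Windows ≥ 15 min: 12:15–12:45, 15:30–15:45.
Earliest such window starts at 12:15.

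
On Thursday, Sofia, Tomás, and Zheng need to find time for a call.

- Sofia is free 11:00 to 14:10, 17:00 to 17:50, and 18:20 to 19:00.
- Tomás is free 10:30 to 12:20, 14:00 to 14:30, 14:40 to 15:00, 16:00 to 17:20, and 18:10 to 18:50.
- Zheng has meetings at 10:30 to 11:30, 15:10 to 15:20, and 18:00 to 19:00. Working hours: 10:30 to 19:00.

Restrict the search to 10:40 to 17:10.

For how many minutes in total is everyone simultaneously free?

Zheng free within 10:30–19:00: 11:30–15:10, 15:20–18:00.
Sofia ∩ Tomás: 11:00–12:20, 14:00–14:10, 17:00–17:20, 18:20–18:50.
Sofia ∩ Tomás ∩ Zheng: 11:30–12:20, 14:00–14:10, 17:00–17:20.
Restricted to 10:40–17:10: 11:30–12:20, 14:00–14:10, 17:00–17:10.
Total common minutes: 50 + 10 + 10 = 70.

70 minutes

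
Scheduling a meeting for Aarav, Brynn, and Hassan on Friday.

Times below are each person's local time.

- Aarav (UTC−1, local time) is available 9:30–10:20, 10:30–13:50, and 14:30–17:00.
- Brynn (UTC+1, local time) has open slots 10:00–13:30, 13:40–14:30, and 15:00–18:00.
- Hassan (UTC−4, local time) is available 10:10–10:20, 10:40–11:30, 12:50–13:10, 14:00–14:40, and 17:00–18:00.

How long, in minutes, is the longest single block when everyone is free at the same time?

10 minutes

Aarav → UTC: 10:30–11:20, 11:30–14:50, 15:30–18:00.
Brynn → UTC: 09:00–12:30, 12:40–13:30, 14:00–17:00.
Hassan → UTC: 14:10–14:20, 14:40–15:30, 16:50–17:10, 18:00–18:40, 21:00–22:00.
Aarav ∩ Brynn: 10:30–11:20, 11:30–12:30, 12:40–13:30, 14:00–14:50, 15:30–17:00.
Aarav ∩ Brynn ∩ Hassan: 14:10–14:20, 14:40–14:50, 16:50–17:00.
Common window lengths: 10, 10, 10 min; longest is 10.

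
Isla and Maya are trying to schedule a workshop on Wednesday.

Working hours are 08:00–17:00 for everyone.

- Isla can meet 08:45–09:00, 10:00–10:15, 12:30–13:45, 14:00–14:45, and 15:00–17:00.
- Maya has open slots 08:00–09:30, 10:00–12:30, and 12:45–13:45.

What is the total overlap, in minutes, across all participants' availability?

90 minutes

Isla ∩ Maya: 08:45–09:00, 10:00–10:15, 12:45–13:45.
Total common minutes: 15 + 15 + 60 = 90.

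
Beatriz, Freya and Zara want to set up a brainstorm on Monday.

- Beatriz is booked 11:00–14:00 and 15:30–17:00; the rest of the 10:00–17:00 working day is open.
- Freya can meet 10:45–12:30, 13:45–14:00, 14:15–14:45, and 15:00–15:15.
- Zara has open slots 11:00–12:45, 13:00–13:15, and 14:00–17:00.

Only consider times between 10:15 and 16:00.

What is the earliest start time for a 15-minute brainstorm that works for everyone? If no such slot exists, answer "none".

14:15

Beatriz free within 10:00–17:00: 10:00–11:00, 14:00–15:30.
Beatriz ∩ Freya: 10:45–11:00, 14:15–14:45, 15:00–15:15.
Beatriz ∩ Freya ∩ Zara: 14:15–14:45, 15:00–15:15.
Restricted to 10:15–16:00: 14:15–14:45, 15:00–15:15.
Windows ≥ 15 min: 14:15–14:45, 15:00–15:15.
Earliest such window starts at 14:15.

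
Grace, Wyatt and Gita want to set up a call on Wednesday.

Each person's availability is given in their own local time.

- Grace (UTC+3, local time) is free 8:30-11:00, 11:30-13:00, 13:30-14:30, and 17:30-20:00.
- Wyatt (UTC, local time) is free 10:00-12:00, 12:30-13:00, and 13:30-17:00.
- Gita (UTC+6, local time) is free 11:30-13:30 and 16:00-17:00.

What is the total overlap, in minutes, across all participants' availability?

30 minutes

Grace → UTC: 05:30–08:00, 08:30–10:00, 10:30–11:30, 14:30–17:00.
Wyatt → UTC: 10:00–12:00, 12:30–13:00, 13:30–17:00.
Gita → UTC: 05:30–07:30, 10:00–11:00.
Grace ∩ Wyatt: 10:30–11:30, 14:30–17:00.
Grace ∩ Wyatt ∩ Gita: 10:30–11:00.
Total common minutes: 30.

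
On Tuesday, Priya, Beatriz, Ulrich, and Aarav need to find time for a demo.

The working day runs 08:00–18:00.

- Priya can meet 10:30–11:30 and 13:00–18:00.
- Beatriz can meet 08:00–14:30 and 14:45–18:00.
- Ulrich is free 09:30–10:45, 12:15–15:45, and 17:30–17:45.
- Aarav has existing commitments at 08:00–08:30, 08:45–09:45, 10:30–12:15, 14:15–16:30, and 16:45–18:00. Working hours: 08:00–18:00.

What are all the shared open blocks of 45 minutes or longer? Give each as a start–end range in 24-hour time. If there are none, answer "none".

13:00–14:15

Aarav free within 08:00–18:00: 08:30–08:45, 09:45–10:30, 12:15–14:15, 16:30–16:45.
Priya ∩ Beatriz: 10:30–11:30, 13:00–14:30, 14:45–18:00.
Priya ∩ Beatriz ∩ Ulrich: 10:30–10:45, 13:00–14:30, 14:45–15:45, 17:30–17:45.
Priya ∩ Beatriz ∩ Ulrich ∩ Aarav: 13:00–14:15.
Windows ≥ 45 min: 13:00–14:15.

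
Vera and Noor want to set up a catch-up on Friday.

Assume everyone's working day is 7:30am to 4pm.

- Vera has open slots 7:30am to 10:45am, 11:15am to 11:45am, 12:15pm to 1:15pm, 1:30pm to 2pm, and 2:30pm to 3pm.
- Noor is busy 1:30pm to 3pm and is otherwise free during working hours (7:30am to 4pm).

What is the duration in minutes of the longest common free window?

Noor free within 07:30–16:00: 07:30–13:30, 15:00–16:00.
Vera ∩ Noor: 07:30–10:45, 11:15–11:45, 12:15–13:15.
Common window lengths: 195, 30, 60 min; longest is 195.

195 minutes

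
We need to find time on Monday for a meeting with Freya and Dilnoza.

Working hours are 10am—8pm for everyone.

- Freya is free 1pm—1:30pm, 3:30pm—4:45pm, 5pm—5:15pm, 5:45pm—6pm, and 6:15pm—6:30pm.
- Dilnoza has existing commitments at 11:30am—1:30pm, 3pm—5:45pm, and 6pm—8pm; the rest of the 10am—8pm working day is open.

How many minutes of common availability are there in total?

15 minutes

Dilnoza free within 10:00–20:00: 10:00–11:30, 13:30–15:00, 17:45–18:00.
Freya ∩ Dilnoza: 17:45–18:00.
Total common minutes: 15.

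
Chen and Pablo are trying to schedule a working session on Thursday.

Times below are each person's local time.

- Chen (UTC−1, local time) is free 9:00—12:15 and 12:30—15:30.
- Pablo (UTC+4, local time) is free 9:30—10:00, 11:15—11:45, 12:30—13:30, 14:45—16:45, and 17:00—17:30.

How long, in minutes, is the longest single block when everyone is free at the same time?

120 minutes

Chen → UTC: 10:00–13:15, 13:30–16:30.
Pablo → UTC: 05:30–06:00, 07:15–07:45, 08:30–09:30, 10:45–12:45, 13:00–13:30.
Chen ∩ Pablo: 10:45–12:45, 13:00–13:15.
Common window lengths: 120, 15 min; longest is 120.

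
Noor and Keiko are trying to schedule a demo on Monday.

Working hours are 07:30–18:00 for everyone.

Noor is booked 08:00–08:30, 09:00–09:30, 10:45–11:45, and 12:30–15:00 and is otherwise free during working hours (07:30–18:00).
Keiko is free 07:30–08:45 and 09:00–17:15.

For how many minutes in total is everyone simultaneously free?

300 minutes

Noor free within 07:30–18:00: 07:30–08:00, 08:30–09:00, 09:30–10:45, 11:45–12:30, 15:00–18:00.
Noor ∩ Keiko: 07:30–08:00, 08:30–08:45, 09:30–10:45, 11:45–12:30, 15:00–17:15.
Total common minutes: 30 + 15 + 75 + 45 + 135 = 300.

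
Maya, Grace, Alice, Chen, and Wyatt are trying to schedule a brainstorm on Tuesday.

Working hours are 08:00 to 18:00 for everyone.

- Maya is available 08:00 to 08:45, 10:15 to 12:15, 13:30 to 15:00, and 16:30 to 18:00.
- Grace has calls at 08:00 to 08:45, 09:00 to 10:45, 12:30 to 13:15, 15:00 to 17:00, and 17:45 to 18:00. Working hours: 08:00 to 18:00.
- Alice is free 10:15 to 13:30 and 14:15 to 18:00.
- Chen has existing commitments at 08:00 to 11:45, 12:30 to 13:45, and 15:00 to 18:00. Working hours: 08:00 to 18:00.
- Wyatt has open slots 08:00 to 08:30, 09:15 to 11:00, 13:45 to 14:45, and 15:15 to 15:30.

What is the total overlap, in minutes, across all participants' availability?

Grace free within 08:00–18:00: 08:45–09:00, 10:45–12:30, 13:15–15:00, 17:00–17:45.
Chen free within 08:00–18:00: 11:45–12:30, 13:45–15:00.
Maya ∩ Grace: 10:45–12:15, 13:30–15:00, 17:00–17:45.
Maya ∩ Grace ∩ Alice: 10:45–12:15, 14:15–15:00, 17:00–17:45.
Maya ∩ Grace ∩ Alice ∩ Chen: 11:45–12:15, 14:15–15:00.
Maya ∩ Grace ∩ Alice ∩ Chen ∩ Wyatt: 14:15–14:45.
Total common minutes: 30.

30 minutes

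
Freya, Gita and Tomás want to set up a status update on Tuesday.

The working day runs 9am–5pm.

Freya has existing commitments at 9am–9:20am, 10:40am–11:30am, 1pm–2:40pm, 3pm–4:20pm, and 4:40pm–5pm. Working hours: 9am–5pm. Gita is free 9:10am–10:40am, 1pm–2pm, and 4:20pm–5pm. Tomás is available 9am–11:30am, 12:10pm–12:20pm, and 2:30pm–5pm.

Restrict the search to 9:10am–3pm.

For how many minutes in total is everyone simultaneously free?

80 minutes

Freya free within 09:00–17:00: 09:20–10:40, 11:30–13:00, 14:40–15:00, 16:20–16:40.
Freya ∩ Gita: 09:20–10:40, 16:20–16:40.
Freya ∩ Gita ∩ Tomás: 09:20–10:40, 16:20–16:40.
Restricted to 09:10–15:00: 09:20–10:40.
Total common minutes: 80.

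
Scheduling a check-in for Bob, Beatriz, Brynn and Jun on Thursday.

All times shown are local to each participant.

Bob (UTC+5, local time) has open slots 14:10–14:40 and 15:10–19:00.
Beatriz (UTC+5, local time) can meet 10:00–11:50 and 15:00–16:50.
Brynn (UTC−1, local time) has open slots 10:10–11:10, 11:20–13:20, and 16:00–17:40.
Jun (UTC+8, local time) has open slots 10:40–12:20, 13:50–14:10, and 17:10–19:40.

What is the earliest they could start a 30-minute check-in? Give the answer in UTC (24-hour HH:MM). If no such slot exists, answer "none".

11:10

Bob → UTC: 09:10–09:40, 10:10–14:00.
Beatriz → UTC: 05:00–06:50, 10:00–11:50.
Brynn → UTC: 11:10–12:10, 12:20–14:20, 17:00–18:40.
Jun → UTC: 02:40–04:20, 05:50–06:10, 09:10–11:40.
Bob ∩ Beatriz: 10:10–11:50.
Bob ∩ Beatriz ∩ Brynn: 11:10–11:50.
Bob ∩ Beatriz ∩ Brynn ∩ Jun: 11:10–11:40.
Windows ≥ 30 min: 11:10–11:40.
Earliest such window starts at 11:10.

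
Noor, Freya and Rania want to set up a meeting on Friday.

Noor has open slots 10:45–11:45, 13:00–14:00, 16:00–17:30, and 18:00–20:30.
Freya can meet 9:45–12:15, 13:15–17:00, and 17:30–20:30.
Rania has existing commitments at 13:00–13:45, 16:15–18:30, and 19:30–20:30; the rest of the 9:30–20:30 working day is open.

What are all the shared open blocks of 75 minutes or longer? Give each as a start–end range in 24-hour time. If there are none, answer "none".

none

Rania free within 09:30–20:30: 09:30–13:00, 13:45–16:15, 18:30–19:30.
Noor ∩ Freya: 10:45–11:45, 13:15–14:00, 16:00–17:00, 18:00–20:30.
Noor ∩ Freya ∩ Rania: 10:45–11:45, 13:45–14:00, 16:00–16:15, 18:30–19:30.
Windows ≥ 75 min: (none).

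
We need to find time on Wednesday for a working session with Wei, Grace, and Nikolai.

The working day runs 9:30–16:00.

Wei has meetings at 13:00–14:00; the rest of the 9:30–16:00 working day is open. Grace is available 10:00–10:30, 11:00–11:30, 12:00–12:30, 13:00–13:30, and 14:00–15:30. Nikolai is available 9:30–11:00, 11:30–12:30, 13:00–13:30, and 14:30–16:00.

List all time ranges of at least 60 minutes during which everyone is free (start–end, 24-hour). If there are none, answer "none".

Wei free within 09:30–16:00: 09:30–13:00, 14:00–16:00.
Wei ∩ Grace: 10:00–10:30, 11:00–11:30, 12:00–12:30, 14:00–15:30.
Wei ∩ Grace ∩ Nikolai: 10:00–10:30, 12:00–12:30, 14:30–15:30.
Windows ≥ 60 min: 14:30–15:30.

14:30–15:30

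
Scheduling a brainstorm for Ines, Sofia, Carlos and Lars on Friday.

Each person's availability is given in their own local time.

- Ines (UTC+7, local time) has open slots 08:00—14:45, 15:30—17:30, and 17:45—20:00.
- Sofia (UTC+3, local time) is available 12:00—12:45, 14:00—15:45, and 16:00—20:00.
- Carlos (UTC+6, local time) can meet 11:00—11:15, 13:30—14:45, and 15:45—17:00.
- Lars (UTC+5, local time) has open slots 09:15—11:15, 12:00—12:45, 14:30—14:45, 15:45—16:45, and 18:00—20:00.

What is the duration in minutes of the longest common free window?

Ines → UTC: 01:00–07:45, 08:30–10:30, 10:45–13:00.
Sofia → UTC: 09:00–09:45, 11:00–12:45, 13:00–17:00.
Carlos → UTC: 05:00–05:15, 07:30–08:45, 09:45–11:00.
Lars → UTC: 04:15–06:15, 07:00–07:45, 09:30–09:45, 10:45–11:45, 13:00–15:00.
Ines ∩ Sofia: 09:00–09:45, 11:00–12:45.
Ines ∩ Sofia ∩ Carlos: (none).
Ines ∩ Sofia ∩ Carlos ∩ Lars: (none).
No common window.

0 minutes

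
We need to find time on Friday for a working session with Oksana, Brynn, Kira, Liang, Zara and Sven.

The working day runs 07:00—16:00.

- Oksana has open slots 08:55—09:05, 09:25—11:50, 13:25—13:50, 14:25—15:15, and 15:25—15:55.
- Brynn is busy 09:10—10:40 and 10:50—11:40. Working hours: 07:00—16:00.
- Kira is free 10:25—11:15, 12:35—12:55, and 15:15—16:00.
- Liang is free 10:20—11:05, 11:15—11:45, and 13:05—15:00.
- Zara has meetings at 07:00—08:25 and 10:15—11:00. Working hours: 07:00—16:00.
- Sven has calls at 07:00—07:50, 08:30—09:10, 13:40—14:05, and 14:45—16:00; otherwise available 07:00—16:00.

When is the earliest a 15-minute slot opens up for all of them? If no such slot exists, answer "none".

none

Brynn free within 07:00–16:00: 07:00–09:10, 10:40–10:50, 11:40–16:00.
Zara free within 07:00–16:00: 08:25–10:15, 11:00–16:00.
Sven free within 07:00–16:00: 07:50–08:30, 09:10–13:40, 14:05–14:45.
Oksana ∩ Brynn: 08:55–09:05, 10:40–10:50, 11:40–11:50, 13:25–13:50, 14:25–15:15, 15:25–15:55.
Oksana ∩ Brynn ∩ Kira: 10:40–10:50, 15:25–15:55.
Oksana ∩ Brynn ∩ Kira ∩ Liang: 10:40–10:50.
Oksana ∩ Brynn ∩ Kira ∩ Liang ∩ Zara: (none).
Oksana ∩ Brynn ∩ Kira ∩ Liang ∩ Zara ∩ Sven: (none).
Windows ≥ 15 min: (none).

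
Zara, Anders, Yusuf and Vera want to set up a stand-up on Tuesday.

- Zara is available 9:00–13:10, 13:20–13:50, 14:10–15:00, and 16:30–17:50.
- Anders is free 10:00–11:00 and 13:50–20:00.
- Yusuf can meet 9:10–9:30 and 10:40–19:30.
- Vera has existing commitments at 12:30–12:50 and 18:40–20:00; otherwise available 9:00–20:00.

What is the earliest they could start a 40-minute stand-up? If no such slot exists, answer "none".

14:10

Vera free within 09:00–20:00: 09:00–12:30, 12:50–18:40.
Zara ∩ Anders: 10:00–11:00, 14:10–15:00, 16:30–17:50.
Zara ∩ Anders ∩ Yusuf: 10:40–11:00, 14:10–15:00, 16:30–17:50.
Zara ∩ Anders ∩ Yusuf ∩ Vera: 10:40–11:00, 14:10–15:00, 16:30–17:50.
Windows ≥ 40 min: 14:10–15:00, 16:30–17:50.
Earliest such window starts at 14:10.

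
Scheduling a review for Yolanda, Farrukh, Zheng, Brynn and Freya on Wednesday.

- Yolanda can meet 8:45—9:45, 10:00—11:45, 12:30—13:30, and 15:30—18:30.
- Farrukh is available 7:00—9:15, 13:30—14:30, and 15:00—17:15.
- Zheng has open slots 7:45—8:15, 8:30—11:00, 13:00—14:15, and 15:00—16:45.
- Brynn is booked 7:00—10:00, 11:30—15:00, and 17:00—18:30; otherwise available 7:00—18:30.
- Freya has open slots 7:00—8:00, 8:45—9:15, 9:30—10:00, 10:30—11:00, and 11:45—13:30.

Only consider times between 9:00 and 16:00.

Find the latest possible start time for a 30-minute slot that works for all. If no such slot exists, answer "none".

Brynn free within 07:00–18:30: 10:00–11:30, 15:00–17:00.
Yolanda ∩ Farrukh: 08:45–09:15, 15:30–17:15.
Yolanda ∩ Farrukh ∩ Zheng: 08:45–09:15, 15:30–16:45.
Yolanda ∩ Farrukh ∩ Zheng ∩ Brynn: 15:30–16:45.
Yolanda ∩ Farrukh ∩ Zheng ∩ Brynn ∩ Freya: (none).
Restricted to 09:00–16:00: (none).
Windows ≥ 30 min: (none).

none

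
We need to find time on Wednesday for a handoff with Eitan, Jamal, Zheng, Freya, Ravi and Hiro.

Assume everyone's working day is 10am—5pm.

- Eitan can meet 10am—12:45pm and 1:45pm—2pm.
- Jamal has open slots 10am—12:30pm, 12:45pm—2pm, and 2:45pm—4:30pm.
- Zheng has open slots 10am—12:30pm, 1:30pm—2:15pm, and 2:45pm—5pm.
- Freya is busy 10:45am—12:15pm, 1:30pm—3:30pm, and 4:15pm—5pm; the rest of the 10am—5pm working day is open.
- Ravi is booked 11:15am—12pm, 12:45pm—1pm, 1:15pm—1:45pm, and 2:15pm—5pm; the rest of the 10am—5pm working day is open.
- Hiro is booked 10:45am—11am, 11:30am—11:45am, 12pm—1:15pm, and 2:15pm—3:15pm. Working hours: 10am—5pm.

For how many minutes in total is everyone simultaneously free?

45 minutes

Freya free within 10:00–17:00: 10:00–10:45, 12:15–13:30, 15:30–16:15.
Ravi free within 10:00–17:00: 10:00–11:15, 12:00–12:45, 13:00–13:15, 13:45–14:15.
Hiro free within 10:00–17:00: 10:00–10:45, 11:00–11:30, 11:45–12:00, 13:15–14:15, 15:15–17:00.
Eitan ∩ Jamal: 10:00–12:30, 13:45–14:00.
Eitan ∩ Jamal ∩ Zheng: 10:00–12:30, 13:45–14:00.
Eitan ∩ Jamal ∩ Zheng ∩ Freya: 10:00–10:45, 12:15–12:30.
Eitan ∩ Jamal ∩ Zheng ∩ Freya ∩ Ravi: 10:00–10:45, 12:15–12:30.
Eitan ∩ Jamal ∩ Zheng ∩ Freya ∩ Ravi ∩ Hiro: 10:00–10:45.
Total common minutes: 45.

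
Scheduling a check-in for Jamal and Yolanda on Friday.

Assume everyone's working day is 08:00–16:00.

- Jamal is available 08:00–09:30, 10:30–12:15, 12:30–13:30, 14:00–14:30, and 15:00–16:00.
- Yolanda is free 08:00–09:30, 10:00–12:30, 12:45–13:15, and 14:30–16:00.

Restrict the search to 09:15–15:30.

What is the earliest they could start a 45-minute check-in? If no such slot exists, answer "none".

10:30

Jamal ∩ Yolanda: 08:00–09:30, 10:30–12:15, 12:45–13:15, 15:00–16:00.
Restricted to 09:15–15:30: 09:15–09:30, 10:30–12:15, 12:45–13:15, 15:00–15:30.
Windows ≥ 45 min: 10:30–12:15.
Earliest such window starts at 10:30.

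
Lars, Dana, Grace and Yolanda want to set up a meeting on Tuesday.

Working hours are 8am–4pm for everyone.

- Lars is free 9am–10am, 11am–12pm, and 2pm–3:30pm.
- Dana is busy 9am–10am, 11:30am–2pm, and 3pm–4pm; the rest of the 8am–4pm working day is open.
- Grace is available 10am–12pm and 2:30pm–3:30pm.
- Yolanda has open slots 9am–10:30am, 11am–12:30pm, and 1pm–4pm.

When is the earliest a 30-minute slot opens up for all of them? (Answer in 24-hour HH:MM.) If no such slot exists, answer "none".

11:00

Dana free within 08:00–16:00: 08:00–09:00, 10:00–11:30, 14:00–15:00.
Lars ∩ Dana: 11:00–11:30, 14:00–15:00.
Lars ∩ Dana ∩ Grace: 11:00–11:30, 14:30–15:00.
Lars ∩ Dana ∩ Grace ∩ Yolanda: 11:00–11:30, 14:30–15:00.
Windows ≥ 30 min: 11:00–11:30, 14:30–15:00.
Earliest such window starts at 11:00.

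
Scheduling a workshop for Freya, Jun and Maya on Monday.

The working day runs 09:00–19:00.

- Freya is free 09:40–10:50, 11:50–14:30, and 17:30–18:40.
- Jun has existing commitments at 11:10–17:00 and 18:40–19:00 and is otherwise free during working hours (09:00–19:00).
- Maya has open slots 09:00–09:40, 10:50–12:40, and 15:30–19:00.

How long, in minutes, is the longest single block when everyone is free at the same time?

Jun free within 09:00–19:00: 09:00–11:10, 17:00–18:40.
Freya ∩ Jun: 09:40–10:50, 17:30–18:40.
Freya ∩ Jun ∩ Maya: 17:30–18:40.
Single common window of 70 minutes.

70 minutes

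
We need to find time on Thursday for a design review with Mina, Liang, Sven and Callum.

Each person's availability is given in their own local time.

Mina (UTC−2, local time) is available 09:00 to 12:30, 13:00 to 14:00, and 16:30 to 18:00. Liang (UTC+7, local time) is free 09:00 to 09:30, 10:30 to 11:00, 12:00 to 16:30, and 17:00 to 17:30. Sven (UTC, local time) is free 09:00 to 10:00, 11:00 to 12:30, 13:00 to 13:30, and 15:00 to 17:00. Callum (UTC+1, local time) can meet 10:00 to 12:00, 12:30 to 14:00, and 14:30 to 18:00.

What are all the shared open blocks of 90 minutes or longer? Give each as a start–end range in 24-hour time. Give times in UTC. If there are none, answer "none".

none

Mina → UTC: 11:00–14:30, 15:00–16:00, 18:30–20:00.
Liang → UTC: 02:00–02:30, 03:30–04:00, 05:00–09:30, 10:00–10:30.
Sven → UTC: 09:00–10:00, 11:00–12:30, 13:00–13:30, 15:00–17:00.
Callum → UTC: 09:00–11:00, 11:30–13:00, 13:30–17:00.
Mina ∩ Liang: (none).
Mina ∩ Liang ∩ Sven: (none).
Mina ∩ Liang ∩ Sven ∩ Callum: (none).
Windows ≥ 90 min: (none).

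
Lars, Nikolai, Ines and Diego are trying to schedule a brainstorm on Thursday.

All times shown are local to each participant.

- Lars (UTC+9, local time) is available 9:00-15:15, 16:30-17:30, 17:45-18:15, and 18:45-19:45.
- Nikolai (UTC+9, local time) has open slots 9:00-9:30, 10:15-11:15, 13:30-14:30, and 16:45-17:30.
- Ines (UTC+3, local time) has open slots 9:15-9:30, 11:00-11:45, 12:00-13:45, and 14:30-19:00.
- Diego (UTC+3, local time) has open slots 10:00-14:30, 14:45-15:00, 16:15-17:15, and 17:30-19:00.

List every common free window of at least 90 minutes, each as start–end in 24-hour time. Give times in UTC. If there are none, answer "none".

none

Lars → UTC: 00:00–06:15, 07:30–08:30, 08:45–09:15, 09:45–10:45.
Nikolai → UTC: 00:00–00:30, 01:15–02:15, 04:30–05:30, 07:45–08:30.
Ines → UTC: 06:15–06:30, 08:00–08:45, 09:00–10:45, 11:30–16:00.
Diego → UTC: 07:00–11:30, 11:45–12:00, 13:15–14:15, 14:30–16:00.
Lars ∩ Nikolai: 00:00–00:30, 01:15–02:15, 04:30–05:30, 07:45–08:30.
Lars ∩ Nikolai ∩ Ines: 08:00–08:30.
Lars ∩ Nikolai ∩ Ines ∩ Diego: 08:00–08:30.
Windows ≥ 90 min: (none).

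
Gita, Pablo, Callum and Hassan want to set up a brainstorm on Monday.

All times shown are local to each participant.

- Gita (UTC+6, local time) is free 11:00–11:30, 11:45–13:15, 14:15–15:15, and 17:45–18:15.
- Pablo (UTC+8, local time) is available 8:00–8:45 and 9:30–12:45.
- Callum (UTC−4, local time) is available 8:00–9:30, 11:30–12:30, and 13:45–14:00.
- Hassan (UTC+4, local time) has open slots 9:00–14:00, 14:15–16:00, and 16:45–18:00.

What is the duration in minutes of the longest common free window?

Gita → UTC: 05:00–05:30, 05:45–07:15, 08:15–09:15, 11:45–12:15.
Pablo → UTC: 00:00–00:45, 01:30–04:45.
Callum → UTC: 12:00–13:30, 15:30–16:30, 17:45–18:00.
Hassan → UTC: 05:00–10:00, 10:15–12:00, 12:45–14:00.
Gita ∩ Pablo: (none).
Gita ∩ Pablo ∩ Callum: (none).
Gita ∩ Pablo ∩ Callum ∩ Hassan: (none).
No common window.

0 minutes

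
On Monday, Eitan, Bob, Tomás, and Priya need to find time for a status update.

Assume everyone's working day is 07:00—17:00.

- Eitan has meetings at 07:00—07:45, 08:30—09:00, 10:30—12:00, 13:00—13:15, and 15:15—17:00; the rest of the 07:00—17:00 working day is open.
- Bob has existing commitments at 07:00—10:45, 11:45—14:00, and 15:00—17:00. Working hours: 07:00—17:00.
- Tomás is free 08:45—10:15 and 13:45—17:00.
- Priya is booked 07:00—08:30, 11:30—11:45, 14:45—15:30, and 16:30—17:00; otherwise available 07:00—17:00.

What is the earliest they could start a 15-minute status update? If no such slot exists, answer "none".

Eitan free within 07:00–17:00: 07:45–08:30, 09:00–10:30, 12:00–13:00, 13:15–15:15.
Bob free within 07:00–17:00: 10:45–11:45, 14:00–15:00.
Priya free within 07:00–17:00: 08:30–11:30, 11:45–14:45, 15:30–16:30.
Eitan ∩ Bob: 14:00–15:00.
Eitan ∩ Bob ∩ Tomás: 14:00–15:00.
Eitan ∩ Bob ∩ Tomás ∩ Priya: 14:00–14:45.
Windows ≥ 15 min: 14:00–14:45.
Earliest such window starts at 14:00.

14:00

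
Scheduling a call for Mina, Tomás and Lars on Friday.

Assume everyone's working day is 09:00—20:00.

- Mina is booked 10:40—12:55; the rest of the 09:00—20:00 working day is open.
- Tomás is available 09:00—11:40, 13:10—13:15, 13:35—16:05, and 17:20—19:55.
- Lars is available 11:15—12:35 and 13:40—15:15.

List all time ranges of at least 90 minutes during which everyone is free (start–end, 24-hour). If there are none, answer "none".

Mina free within 09:00–20:00: 09:00–10:40, 12:55–20:00.
Mina ∩ Tomás: 09:00–10:40, 13:10–13:15, 13:35–16:05, 17:20–19:55.
Mina ∩ Tomás ∩ Lars: 13:40–15:15.
Windows ≥ 90 min: 13:40–15:15.

13:40–15:15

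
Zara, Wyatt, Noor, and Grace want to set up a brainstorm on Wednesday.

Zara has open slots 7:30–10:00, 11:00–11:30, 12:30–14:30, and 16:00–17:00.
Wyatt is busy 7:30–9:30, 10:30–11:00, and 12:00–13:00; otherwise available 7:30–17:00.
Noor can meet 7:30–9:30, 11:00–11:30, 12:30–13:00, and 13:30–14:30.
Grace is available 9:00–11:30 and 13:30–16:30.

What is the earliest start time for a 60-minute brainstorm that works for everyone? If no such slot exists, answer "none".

Wyatt free within 07:30–17:00: 09:30–10:30, 11:00–12:00, 13:00–17:00.
Zara ∩ Wyatt: 09:30–10:00, 11:00–11:30, 13:00–14:30, 16:00–17:00.
Zara ∩ Wyatt ∩ Noor: 11:00–11:30, 13:30–14:30.
Zara ∩ Wyatt ∩ Noor ∩ Grace: 11:00–11:30, 13:30–14:30.
Windows ≥ 60 min: 13:30–14:30.
Earliest such window starts at 13:30.

13:30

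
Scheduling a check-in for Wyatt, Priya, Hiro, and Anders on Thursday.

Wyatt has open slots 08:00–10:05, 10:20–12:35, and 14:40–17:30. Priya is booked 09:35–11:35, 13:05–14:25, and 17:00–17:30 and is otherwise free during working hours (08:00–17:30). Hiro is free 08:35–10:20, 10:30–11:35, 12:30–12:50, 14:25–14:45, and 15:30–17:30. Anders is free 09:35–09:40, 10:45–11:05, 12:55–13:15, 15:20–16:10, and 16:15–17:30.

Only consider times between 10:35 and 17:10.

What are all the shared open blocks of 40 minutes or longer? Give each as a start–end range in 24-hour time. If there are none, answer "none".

15:30–16:10, 16:15–17:00

Priya free within 08:00–17:30: 08:00–09:35, 11:35–13:05, 14:25–17:00.
Wyatt ∩ Priya: 08:00–09:35, 11:35–12:35, 14:40–17:00.
Wyatt ∩ Priya ∩ Hiro: 08:35–09:35, 12:30–12:35, 14:40–14:45, 15:30–17:00.
Wyatt ∩ Priya ∩ Hiro ∩ Anders: 15:30–16:10, 16:15–17:00.
Restricted to 10:35–17:10: 15:30–16:10, 16:15–17:00.
Windows ≥ 40 min: 15:30–16:10, 16:15–17:00.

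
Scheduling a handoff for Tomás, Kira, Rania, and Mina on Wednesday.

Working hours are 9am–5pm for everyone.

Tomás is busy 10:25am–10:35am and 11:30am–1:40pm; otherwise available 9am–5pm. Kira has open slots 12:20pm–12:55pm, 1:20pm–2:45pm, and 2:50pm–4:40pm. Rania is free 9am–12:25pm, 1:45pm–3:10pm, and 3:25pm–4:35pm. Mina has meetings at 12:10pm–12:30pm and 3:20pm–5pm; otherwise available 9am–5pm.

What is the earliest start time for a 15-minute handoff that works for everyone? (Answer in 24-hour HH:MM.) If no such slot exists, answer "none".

Tomás free within 09:00–17:00: 09:00–10:25, 10:35–11:30, 13:40–17:00.
Mina free within 09:00–17:00: 09:00–12:10, 12:30–15:20.
Tomás ∩ Kira: 13:40–14:45, 14:50–16:40.
Tomás ∩ Kira ∩ Rania: 13:45–14:45, 14:50–15:10, 15:25–16:35.
Tomás ∩ Kira ∩ Rania ∩ Mina: 13:45–14:45, 14:50–15:10.
Windows ≥ 15 min: 13:45–14:45, 14:50–15:10.
Earliest such window starts at 13:45.

13:45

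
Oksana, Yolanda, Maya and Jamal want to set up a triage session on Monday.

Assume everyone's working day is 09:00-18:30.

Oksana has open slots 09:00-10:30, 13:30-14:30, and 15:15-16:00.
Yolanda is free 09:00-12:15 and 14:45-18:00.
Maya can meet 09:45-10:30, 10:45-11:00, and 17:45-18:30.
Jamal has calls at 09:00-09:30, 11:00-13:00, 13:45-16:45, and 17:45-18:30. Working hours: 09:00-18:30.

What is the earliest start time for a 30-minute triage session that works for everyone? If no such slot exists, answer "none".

Jamal free within 09:00–18:30: 09:30–11:00, 13:00–13:45, 16:45–17:45.
Oksana ∩ Yolanda: 09:00–10:30, 15:15–16:00.
Oksana ∩ Yolanda ∩ Maya: 09:45–10:30.
Oksana ∩ Yolanda ∩ Maya ∩ Jamal: 09:45–10:30.
Windows ≥ 30 min: 09:45–10:30.
Earliest such window starts at 09:45.

09:45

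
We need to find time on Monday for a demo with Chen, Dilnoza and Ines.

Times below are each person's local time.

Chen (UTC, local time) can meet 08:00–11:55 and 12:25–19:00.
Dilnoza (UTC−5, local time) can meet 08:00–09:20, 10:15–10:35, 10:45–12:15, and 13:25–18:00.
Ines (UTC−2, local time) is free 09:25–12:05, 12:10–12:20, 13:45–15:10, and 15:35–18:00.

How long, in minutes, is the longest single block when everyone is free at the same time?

85 minutes

Chen → UTC: 08:00–11:55, 12:25–19:00.
Dilnoza → UTC: 13:00–14:20, 15:15–15:35, 15:45–17:15, 18:25–23:00.
Ines → UTC: 11:25–14:05, 14:10–14:20, 15:45–17:10, 17:35–20:00.
Chen ∩ Dilnoza: 13:00–14:20, 15:15–15:35, 15:45–17:15, 18:25–19:00.
Chen ∩ Dilnoza ∩ Ines: 13:00–14:05, 14:10–14:20, 15:45–17:10, 18:25–19:00.
Common window lengths: 65, 10, 85, 35 min; longest is 85.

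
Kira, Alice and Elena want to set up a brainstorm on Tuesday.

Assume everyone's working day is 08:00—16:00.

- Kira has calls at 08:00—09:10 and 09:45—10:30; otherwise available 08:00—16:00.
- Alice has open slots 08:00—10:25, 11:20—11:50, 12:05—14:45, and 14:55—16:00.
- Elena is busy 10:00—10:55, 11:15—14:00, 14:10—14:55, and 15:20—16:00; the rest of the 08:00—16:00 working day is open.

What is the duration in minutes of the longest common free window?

35 minutes

Kira free within 08:00–16:00: 09:10–09:45, 10:30–16:00.
Elena free within 08:00–16:00: 08:00–10:00, 10:55–11:15, 14:00–14:10, 14:55–15:20.
Kira ∩ Alice: 09:10–09:45, 11:20–11:50, 12:05–14:45, 14:55–16:00.
Kira ∩ Alice ∩ Elena: 09:10–09:45, 14:00–14:10, 14:55–15:20.
Common window lengths: 35, 10, 25 min; longest is 35.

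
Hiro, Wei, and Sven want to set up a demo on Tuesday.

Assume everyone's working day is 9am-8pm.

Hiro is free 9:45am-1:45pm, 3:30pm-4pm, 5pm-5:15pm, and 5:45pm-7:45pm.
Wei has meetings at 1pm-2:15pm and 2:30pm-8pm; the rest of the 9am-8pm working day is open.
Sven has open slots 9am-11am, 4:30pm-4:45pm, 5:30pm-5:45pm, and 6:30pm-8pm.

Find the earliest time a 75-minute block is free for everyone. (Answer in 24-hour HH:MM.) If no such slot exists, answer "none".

Wei free within 09:00–20:00: 09:00–13:00, 14:15–14:30.
Hiro ∩ Wei: 09:45–13:00.
Hiro ∩ Wei ∩ Sven: 09:45–11:00.
Windows ≥ 75 min: 09:45–11:00.
Earliest such window starts at 09:45.

09:45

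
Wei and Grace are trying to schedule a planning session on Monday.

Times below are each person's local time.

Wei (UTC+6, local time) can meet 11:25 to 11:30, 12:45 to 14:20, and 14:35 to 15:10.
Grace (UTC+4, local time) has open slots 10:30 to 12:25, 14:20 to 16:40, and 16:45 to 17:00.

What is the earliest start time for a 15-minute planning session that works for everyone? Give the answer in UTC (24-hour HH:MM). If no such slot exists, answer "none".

06:45

Wei → UTC: 05:25–05:30, 06:45–08:20, 08:35–09:10.
Grace → UTC: 06:30–08:25, 10:20–12:40, 12:45–13:00.
Wei ∩ Grace: 06:45–08:20.
Windows ≥ 15 min: 06:45–08:20.
Earliest such window starts at 06:45.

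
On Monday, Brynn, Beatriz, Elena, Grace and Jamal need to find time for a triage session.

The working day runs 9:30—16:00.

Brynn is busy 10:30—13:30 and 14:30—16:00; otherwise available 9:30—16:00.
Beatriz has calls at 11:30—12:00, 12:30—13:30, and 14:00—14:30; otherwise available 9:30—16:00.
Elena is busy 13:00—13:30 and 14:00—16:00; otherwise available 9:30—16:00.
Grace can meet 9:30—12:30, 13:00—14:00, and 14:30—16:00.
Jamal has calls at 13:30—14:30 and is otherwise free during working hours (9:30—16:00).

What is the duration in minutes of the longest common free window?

Brynn free within 09:30–16:00: 09:30–10:30, 13:30–14:30.
Beatriz free within 09:30–16:00: 09:30–11:30, 12:00–12:30, 13:30–14:00, 14:30–16:00.
Elena free within 09:30–16:00: 09:30–13:00, 13:30–14:00.
Jamal free within 09:30–16:00: 09:30–13:30, 14:30–16:00.
Brynn ∩ Beatriz: 09:30–10:30, 13:30–14:00.
Brynn ∩ Beatriz ∩ Elena: 09:30–10:30, 13:30–14:00.
Brynn ∩ Beatriz ∩ Elena ∩ Grace: 09:30–10:30, 13:30–14:00.
Brynn ∩ Beatriz ∩ Elena ∩ Grace ∩ Jamal: 09:30–10:30.
Single common window of 60 minutes.

60 minutes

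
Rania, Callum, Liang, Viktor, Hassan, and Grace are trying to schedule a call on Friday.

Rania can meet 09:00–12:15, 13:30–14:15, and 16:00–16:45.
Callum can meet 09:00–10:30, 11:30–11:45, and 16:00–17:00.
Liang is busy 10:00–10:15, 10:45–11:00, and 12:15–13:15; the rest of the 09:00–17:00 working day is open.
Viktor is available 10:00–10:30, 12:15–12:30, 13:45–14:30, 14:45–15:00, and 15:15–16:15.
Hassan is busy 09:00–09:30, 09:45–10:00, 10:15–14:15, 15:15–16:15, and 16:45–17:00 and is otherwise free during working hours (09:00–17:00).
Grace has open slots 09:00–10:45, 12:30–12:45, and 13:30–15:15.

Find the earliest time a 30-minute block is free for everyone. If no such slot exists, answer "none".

none

Liang free within 09:00–17:00: 09:00–10:00, 10:15–10:45, 11:00–12:15, 13:15–17:00.
Hassan free within 09:00–17:00: 09:30–09:45, 10:00–10:15, 14:15–15:15, 16:15–16:45.
Rania ∩ Callum: 09:00–10:30, 11:30–11:45, 16:00–16:45.
Rania ∩ Callum ∩ Liang: 09:00–10:00, 10:15–10:30, 11:30–11:45, 16:00–16:45.
Rania ∩ Callum ∩ Liang ∩ Viktor: 10:15–10:30, 16:00–16:15.
Rania ∩ Callum ∩ Liang ∩ Viktor ∩ Hassan: (none).
Rania ∩ Callum ∩ Liang ∩ Viktor ∩ Hassan ∩ Grace: (none).
Windows ≥ 30 min: (none).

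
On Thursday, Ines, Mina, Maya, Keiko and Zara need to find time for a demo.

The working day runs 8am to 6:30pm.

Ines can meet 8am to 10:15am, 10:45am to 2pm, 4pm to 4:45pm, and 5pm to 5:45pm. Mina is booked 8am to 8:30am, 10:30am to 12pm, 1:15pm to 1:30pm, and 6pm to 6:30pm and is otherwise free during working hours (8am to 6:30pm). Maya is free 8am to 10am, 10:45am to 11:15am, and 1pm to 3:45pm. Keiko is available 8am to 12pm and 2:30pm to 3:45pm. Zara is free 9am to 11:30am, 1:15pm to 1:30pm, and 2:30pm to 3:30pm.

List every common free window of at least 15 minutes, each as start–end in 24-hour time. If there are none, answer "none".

09:00–10:00

Mina free within 08:00–18:30: 08:30–10:30, 12:00–13:15, 13:30–18:00.
Ines ∩ Mina: 08:30–10:15, 12:00–13:15, 13:30–14:00, 16:00–16:45, 17:00–17:45.
Ines ∩ Mina ∩ Maya: 08:30–10:00, 13:00–13:15, 13:30–14:00.
Ines ∩ Mina ∩ Maya ∩ Keiko: 08:30–10:00.
Ines ∩ Mina ∩ Maya ∩ Keiko ∩ Zara: 09:00–10:00.
Windows ≥ 15 min: 09:00–10:00.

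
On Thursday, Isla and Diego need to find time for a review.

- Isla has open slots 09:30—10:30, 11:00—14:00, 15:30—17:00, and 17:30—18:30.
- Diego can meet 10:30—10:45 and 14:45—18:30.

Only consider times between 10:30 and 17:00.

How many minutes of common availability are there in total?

Isla ∩ Diego: 15:30–17:00, 17:30–18:30.
Restricted to 10:30–17:00: 15:30–17:00.
Total common minutes: 90.

90 minutes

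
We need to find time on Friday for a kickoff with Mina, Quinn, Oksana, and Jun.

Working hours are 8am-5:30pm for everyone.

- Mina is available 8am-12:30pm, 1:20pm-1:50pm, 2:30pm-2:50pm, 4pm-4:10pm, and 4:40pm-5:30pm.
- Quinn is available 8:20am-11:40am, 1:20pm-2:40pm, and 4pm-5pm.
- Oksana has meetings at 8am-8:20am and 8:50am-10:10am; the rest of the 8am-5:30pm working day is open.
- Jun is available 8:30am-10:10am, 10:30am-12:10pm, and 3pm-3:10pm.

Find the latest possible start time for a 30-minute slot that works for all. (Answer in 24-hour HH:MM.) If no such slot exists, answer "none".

11:10

Oksana free within 08:00–17:30: 08:20–08:50, 10:10–17:30.
Mina ∩ Quinn: 08:20–11:40, 13:20–13:50, 14:30–14:40, 16:00–16:10, 16:40–17:00.
Mina ∩ Quinn ∩ Oksana: 08:20–08:50, 10:10–11:40, 13:20–13:50, 14:30–14:40, 16:00–16:10, 16:40–17:00.
Mina ∩ Quinn ∩ Oksana ∩ Jun: 08:30–08:50, 10:30–11:40.
Windows ≥ 30 min: 10:30–11:40.
Latest start in the last window 10:30–11:40 is 11:40 − 30 min = 11:10.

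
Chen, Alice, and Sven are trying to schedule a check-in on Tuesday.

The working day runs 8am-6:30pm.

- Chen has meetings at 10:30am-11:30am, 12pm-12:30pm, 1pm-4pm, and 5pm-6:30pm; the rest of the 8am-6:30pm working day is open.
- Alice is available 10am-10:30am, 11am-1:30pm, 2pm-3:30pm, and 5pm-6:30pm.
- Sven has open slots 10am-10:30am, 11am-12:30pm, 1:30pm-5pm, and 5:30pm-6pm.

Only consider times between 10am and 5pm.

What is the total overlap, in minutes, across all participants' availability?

60 minutes

Chen free within 08:00–18:30: 08:00–10:30, 11:30–12:00, 12:30–13:00, 16:00–17:00.
Chen ∩ Alice: 10:00–10:30, 11:30–12:00, 12:30–13:00.
Chen ∩ Alice ∩ Sven: 10:00–10:30, 11:30–12:00.
Restricted to 10:00–17:00: 10:00–10:30, 11:30–12:00.
Total common minutes: 30 + 30 = 60.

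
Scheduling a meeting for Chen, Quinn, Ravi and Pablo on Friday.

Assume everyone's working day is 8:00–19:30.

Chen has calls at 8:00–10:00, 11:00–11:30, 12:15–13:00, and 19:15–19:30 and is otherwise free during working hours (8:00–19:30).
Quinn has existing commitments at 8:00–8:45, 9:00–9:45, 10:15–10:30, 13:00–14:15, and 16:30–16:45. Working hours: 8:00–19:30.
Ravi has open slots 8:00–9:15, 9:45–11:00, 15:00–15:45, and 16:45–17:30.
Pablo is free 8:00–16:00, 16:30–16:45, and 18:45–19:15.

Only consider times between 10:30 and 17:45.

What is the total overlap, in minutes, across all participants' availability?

75 minutes

Chen free within 08:00–19:30: 10:00–11:00, 11:30–12:15, 13:00–19:15.
Quinn free within 08:00–19:30: 08:45–09:00, 09:45–10:15, 10:30–13:00, 14:15–16:30, 16:45–19:30.
Chen ∩ Quinn: 10:00–10:15, 10:30–11:00, 11:30–12:15, 14:15–16:30, 16:45–19:15.
Chen ∩ Quinn ∩ Ravi: 10:00–10:15, 10:30–11:00, 15:00–15:45, 16:45–17:30.
Chen ∩ Quinn ∩ Ravi ∩ Pablo: 10:00–10:15, 10:30–11:00, 15:00–15:45.
Restricted to 10:30–17:45: 10:30–11:00, 15:00–15:45.
Total common minutes: 30 + 45 = 75.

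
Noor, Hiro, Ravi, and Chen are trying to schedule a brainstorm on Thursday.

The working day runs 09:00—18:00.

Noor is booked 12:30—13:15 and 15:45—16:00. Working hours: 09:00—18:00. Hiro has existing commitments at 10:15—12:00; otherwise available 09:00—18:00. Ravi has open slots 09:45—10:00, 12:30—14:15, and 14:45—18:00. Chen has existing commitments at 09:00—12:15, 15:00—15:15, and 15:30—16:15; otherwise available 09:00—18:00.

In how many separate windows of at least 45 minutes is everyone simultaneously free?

Noor free within 09:00–18:00: 09:00–12:30, 13:15–15:45, 16:00–18:00.
Hiro free within 09:00–18:00: 09:00–10:15, 12:00–18:00.
Chen free within 09:00–18:00: 12:15–15:00, 15:15–15:30, 16:15–18:00.
Noor ∩ Hiro: 09:00–10:15, 12:00–12:30, 13:15–15:45, 16:00–18:00.
Noor ∩ Hiro ∩ Ravi: 09:45–10:00, 13:15–14:15, 14:45–15:45, 16:00–18:00.
Noor ∩ Hiro ∩ Ravi ∩ Chen: 13:15–14:15, 14:45–15:00, 15:15–15:30, 16:15–18:00.
Windows ≥ 45 min: 13:15–14:15, 16:15–18:00.
That's 2 windows.

2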